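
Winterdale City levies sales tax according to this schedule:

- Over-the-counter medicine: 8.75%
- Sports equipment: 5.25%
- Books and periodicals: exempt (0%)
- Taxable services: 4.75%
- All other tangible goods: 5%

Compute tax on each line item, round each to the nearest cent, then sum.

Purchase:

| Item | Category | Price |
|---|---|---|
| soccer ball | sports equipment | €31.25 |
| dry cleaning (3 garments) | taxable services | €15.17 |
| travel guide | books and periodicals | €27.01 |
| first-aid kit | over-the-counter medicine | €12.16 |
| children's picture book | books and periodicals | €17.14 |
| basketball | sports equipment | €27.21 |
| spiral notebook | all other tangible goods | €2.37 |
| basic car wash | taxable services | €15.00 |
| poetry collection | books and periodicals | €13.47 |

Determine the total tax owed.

Soccer ball €31.25: sports equipment → 5.25% → €1.64
Dry cleaning (3 garments) €15.17: taxable services → 4.75% → €0.72
Travel guide €27.01: books and periodicals → 0% → €0.00
First-aid kit €12.16: over-the-counter medicine → 8.75% → €1.06
Children's picture book €17.14: books and periodicals → 0% → €0.00
Basketball €27.21: sports equipment → 5.25% → €1.43
Spiral notebook €2.37: all other tangible goods → 5% → €0.12
Basic car wash €15.00: taxable services → 4.75% → €0.71
Poetry collection €13.47: books and periodicals → 0% → €0.00
Total tax = €1.64 + €0.72 + €1.06 + €1.43 + €0.12 + €0.71 = €5.68

€5.68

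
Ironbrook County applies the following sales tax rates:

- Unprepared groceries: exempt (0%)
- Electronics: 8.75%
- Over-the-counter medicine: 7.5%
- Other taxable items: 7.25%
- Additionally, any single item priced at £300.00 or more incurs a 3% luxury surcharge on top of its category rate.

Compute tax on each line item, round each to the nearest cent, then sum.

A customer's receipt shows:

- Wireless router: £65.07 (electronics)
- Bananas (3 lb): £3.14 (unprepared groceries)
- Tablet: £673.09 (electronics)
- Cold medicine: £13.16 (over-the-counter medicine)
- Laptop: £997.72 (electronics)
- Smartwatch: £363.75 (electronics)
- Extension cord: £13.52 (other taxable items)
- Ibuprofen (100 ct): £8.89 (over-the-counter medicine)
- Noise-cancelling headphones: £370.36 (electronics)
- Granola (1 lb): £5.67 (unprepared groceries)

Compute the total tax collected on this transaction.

£290.91

Wireless router £65.07: electronics → 8.75% → £5.69
Bananas (3 lb) £3.14: unprepared groceries → 0% → £0.00
Tablet £673.09: electronics → 8.75% + 3% surcharge = 11.75% → £79.09
Cold medicine £13.16: over-the-counter medicine → 7.5% → £0.99
Laptop £997.72: electronics → 8.75% + 3% surcharge = 11.75% → £117.23
Smartwatch £363.75: electronics → 8.75% + 3% surcharge = 11.75% → £42.74
Extension cord £13.52: other taxable items → 7.25% → £0.98
Ibuprofen (100 ct) £8.89: over-the-counter medicine → 7.5% → £0.67
Noise-cancelling headphones £370.36: electronics → 8.75% + 3% surcharge = 11.75% → £43.52
Granola (1 lb) £5.67: unprepared groceries → 0% → £0.00
Total tax = £5.69 + £79.09 + £0.99 + £117.23 + £42.74 + £0.98 + £0.67 + £43.52 = £290.91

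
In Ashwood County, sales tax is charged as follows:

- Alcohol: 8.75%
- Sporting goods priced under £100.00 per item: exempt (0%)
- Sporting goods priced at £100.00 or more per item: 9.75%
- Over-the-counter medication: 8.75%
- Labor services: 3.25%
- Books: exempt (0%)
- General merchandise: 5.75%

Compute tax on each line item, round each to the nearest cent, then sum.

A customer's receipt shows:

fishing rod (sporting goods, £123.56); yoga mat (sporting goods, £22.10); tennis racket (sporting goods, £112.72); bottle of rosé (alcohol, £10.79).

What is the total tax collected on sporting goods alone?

Fishing rod £123.56: sporting goods, £100.00 or more → 9.75% → £12.05
Yoga mat £22.10: sporting goods, under £100.00 → 0% → £0.00
Tennis racket £112.72: sporting goods, £100.00 or more → 9.75% → £10.99
Tax on sporting goods = £12.05 + £0.00 + £10.99 = £23.04

£23.04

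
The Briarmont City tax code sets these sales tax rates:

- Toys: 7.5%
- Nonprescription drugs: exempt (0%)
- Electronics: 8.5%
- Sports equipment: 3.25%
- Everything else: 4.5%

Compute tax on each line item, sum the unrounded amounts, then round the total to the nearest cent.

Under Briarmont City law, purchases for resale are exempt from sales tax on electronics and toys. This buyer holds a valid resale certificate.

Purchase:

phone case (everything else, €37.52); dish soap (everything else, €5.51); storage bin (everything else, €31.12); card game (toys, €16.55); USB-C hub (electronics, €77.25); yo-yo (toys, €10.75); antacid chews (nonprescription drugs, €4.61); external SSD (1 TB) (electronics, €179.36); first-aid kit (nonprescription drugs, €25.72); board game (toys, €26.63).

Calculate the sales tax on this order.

Phone case €37.52: everything else → 4.5% → €1.6884
Dish soap €5.51: everything else → 4.5% → €0.24795
Storage bin €31.12: everything else → 4.5% → €1.4004
Card game €16.55: toys, buyer-exempt → 0% → €0.00
USB-C hub €77.25: electronics, buyer-exempt → 0% → €0.00
Yo-yo €10.75: toys, buyer-exempt → 0% → €0.00
Antacid chews €4.61: nonprescription drugs → 0% → €0.00
External SSD (1 TB) €179.36: electronics, buyer-exempt → 0% → €0.00
First-aid kit €25.72: nonprescription drugs → 0% → €0.00
Board game €26.63: toys, buyer-exempt → 0% → €0.00
Unrounded tax sum = €3.33675 → €3.34

€3.34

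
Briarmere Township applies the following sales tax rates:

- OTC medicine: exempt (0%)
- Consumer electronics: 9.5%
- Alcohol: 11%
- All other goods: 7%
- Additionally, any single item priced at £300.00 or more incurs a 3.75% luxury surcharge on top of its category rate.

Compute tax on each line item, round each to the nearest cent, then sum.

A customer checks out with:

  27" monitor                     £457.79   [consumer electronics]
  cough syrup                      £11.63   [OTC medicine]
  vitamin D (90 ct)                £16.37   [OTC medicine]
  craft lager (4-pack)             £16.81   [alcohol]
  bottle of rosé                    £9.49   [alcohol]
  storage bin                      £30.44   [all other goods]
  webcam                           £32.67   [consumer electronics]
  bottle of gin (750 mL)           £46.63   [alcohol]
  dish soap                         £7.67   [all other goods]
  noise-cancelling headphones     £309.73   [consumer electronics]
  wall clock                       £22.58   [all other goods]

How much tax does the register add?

27" monitor £457.79: consumer electronics → 9.5% + 3.75% surcharge = 13.25% → £60.66
Cough syrup £11.63: OTC medicine → 0% → £0.00
Vitamin D (90 ct) £16.37: OTC medicine → 0% → £0.00
Craft lager (4-pack) £16.81: alcohol → 11% → £1.85
Bottle of rosé £9.49: alcohol → 11% → £1.04
Storage bin £30.44: all other goods → 7% → £2.13
Webcam £32.67: consumer electronics → 9.5% → £3.10
Bottle of gin (750 mL) £46.63: alcohol → 11% → £5.13
Dish soap £7.67: all other goods → 7% → £0.54
Noise-cancelling headphones £309.73: consumer electronics → 9.5% + 3.75% surcharge = 13.25% → £41.04
Wall clock £22.58: all other goods → 7% → £1.58
Total tax = £60.66 + £1.85 + £1.04 + £2.13 + £3.10 + £5.13 + £0.54 + £41.04 + £1.58 = £117.07

£117.07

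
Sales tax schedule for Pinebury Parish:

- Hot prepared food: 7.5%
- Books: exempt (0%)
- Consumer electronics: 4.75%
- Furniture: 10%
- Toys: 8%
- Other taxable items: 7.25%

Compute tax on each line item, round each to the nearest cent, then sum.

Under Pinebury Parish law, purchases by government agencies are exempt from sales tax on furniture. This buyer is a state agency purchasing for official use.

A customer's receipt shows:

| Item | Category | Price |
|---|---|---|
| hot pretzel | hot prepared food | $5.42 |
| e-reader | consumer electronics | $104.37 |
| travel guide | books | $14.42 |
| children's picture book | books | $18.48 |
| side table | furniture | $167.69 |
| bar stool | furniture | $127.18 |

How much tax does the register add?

Hot pretzel $5.42: hot prepared food → 7.5% → $0.41
E-reader $104.37: consumer electronics → 4.75% → $4.96
Travel guide $14.42: books → 0% → $0.00
Children's picture book $18.48: books → 0% → $0.00
Side table $167.69: furniture, buyer-exempt → 0% → $0.00
Bar stool $127.18: furniture, buyer-exempt → 0% → $0.00
Total tax = $0.41 + $4.96 = $5.37

$5.37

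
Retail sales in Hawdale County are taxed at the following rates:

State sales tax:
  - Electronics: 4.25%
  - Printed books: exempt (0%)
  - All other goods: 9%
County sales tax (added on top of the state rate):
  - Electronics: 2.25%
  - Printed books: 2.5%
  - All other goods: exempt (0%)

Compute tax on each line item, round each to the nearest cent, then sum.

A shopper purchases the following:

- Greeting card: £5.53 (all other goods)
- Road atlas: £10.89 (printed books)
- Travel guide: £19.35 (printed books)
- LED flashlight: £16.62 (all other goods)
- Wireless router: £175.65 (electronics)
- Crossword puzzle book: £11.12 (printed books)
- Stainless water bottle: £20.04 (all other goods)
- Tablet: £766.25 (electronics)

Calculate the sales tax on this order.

Greeting card £5.53: all other goods → 9% + 0% county = 9% → £0.50
Road atlas £10.89: printed books → 0% + 2.5% county = 2.5% → £0.27
Travel guide £19.35: printed books → 0% + 2.5% county = 2.5% → £0.48
LED flashlight £16.62: all other goods → 9% + 0% county = 9% → £1.50
Wireless router £175.65: electronics → 4.25% + 2.25% county = 6.5% → £11.42
Crossword puzzle book £11.12: printed books → 0% + 2.5% county = 2.5% → £0.28
Stainless water bottle £20.04: all other goods → 9% + 0% county = 9% → £1.80
Tablet £766.25: electronics → 4.25% + 2.25% county = 6.5% → £49.81
Total tax = £0.50 + £0.27 + £0.48 + £1.50 + £11.42 + £0.28 + £1.80 + £49.81 = £66.06

£66.06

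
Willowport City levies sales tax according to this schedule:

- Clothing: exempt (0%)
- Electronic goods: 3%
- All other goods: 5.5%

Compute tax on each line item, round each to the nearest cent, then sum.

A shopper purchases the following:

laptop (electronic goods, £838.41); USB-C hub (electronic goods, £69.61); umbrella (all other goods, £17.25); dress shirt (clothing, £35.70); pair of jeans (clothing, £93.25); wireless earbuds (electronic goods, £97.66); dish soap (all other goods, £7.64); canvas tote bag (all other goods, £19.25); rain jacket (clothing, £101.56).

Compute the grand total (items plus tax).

Laptop £838.41: electronic goods → 3% → £25.15
USB-C hub £69.61: electronic goods → 3% → £2.09
Umbrella £17.25: all other goods → 5.5% → £0.95
Dress shirt £35.70: clothing → 0% → £0.00
Pair of jeans £93.25: clothing → 0% → £0.00
Wireless earbuds £97.66: electronic goods → 3% → £2.93
Dish soap £7.64: all other goods → 5.5% → £0.42
Canvas tote bag £19.25: all other goods → 5.5% → £1.06
Rain jacket £101.56: clothing → 0% → £0.00
Subtotal = £1280.33; tax = £32.60; total due = £1312.93

£1312.93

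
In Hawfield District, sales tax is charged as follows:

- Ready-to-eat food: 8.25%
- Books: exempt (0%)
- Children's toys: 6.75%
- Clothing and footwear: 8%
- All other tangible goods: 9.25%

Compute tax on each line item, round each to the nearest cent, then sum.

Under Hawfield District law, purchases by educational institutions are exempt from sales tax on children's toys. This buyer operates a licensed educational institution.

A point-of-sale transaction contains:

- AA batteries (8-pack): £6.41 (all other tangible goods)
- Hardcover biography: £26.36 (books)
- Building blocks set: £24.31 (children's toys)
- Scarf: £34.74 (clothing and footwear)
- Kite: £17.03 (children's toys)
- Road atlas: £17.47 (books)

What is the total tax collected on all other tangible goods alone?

AA batteries (8-pack) £6.41: all other tangible goods → 9.25% → £0.59
Tax on all other tangible goods = £0.59

£0.59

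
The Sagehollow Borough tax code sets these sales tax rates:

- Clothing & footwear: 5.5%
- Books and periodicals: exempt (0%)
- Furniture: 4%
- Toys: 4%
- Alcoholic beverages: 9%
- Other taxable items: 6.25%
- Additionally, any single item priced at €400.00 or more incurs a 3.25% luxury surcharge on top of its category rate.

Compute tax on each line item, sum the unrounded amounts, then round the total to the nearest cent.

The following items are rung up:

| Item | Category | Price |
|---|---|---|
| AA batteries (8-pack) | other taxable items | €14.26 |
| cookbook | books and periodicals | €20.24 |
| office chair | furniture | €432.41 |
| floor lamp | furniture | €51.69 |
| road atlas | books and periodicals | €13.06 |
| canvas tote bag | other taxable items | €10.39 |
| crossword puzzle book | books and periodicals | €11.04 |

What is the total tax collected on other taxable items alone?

AA batteries (8-pack) €14.26: other taxable items → 6.25% → €0.89125
Canvas tote bag €10.39: other taxable items → 6.25% → €0.649375
Tax on other taxable items: unrounded sum = €1.540625 → €1.54

€1.54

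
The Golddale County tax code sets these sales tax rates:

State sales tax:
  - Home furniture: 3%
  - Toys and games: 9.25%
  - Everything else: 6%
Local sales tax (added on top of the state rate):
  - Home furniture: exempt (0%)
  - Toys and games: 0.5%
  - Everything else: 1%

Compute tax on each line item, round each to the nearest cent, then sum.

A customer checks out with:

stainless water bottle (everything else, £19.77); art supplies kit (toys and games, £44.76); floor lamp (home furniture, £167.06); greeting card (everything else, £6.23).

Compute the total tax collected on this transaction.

Stainless water bottle £19.77: everything else → 6% + 1% local = 7% → £1.38
Art supplies kit £44.76: toys and games → 9.25% + 0.5% local = 9.75% → £4.36
Floor lamp £167.06: home furniture → 3% + 0% local = 3% → £5.01
Greeting card £6.23: everything else → 6% + 1% local = 7% → £0.44
Total tax = £1.38 + £4.36 + £5.01 + £0.44 = £11.19

£11.19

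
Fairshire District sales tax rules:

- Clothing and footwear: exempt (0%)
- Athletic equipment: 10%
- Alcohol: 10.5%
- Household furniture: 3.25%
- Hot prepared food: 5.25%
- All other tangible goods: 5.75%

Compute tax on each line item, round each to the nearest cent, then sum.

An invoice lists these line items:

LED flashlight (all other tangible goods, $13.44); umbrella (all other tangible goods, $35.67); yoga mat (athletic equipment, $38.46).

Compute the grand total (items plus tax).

LED flashlight $13.44: all other tangible goods → 5.75% → $0.77
Umbrella $35.67: all other tangible goods → 5.75% → $2.05
Yoga mat $38.46: athletic equipment → 10% → $3.85
Subtotal = $87.57; tax = $6.67; total due = $94.24

$94.24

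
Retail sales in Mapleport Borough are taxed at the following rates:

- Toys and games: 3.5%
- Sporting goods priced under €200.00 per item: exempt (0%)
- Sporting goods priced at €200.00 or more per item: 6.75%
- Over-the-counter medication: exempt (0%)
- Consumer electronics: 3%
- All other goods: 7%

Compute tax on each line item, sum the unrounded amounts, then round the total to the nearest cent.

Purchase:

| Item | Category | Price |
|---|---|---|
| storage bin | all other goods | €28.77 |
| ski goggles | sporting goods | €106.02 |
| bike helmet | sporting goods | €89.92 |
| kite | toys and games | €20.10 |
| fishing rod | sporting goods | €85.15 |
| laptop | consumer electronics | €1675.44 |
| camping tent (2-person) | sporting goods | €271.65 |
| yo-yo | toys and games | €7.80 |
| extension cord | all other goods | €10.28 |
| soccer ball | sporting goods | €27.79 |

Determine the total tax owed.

€72.31

Storage bin €28.77: all other goods → 7% → €2.0139
Ski goggles €106.02: sporting goods, under €200.00 → 0% → €0.00
Bike helmet €89.92: sporting goods, under €200.00 → 0% → €0.00
Kite €20.10: toys and games → 3.5% → €0.7035
Fishing rod €85.15: sporting goods, under €200.00 → 0% → €0.00
Laptop €1675.44: consumer electronics → 3% → €50.2632
Camping tent (2-person) €271.65: sporting goods, €200.00 or more → 6.75% → €18.336375
Yo-yo €7.80: toys and games → 3.5% → €0.273
Extension cord €10.28: all other goods → 7% → €0.7196
Soccer ball €27.79: sporting goods, under €200.00 → 0% → €0.00
Unrounded tax sum = €72.309575 → €72.31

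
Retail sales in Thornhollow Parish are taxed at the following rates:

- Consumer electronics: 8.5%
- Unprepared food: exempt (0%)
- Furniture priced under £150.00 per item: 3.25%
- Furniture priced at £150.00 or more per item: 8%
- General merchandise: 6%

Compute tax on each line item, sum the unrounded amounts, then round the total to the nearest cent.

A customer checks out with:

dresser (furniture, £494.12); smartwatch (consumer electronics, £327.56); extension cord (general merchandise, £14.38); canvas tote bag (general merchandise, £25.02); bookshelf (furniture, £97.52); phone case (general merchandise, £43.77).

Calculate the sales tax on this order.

Dresser £494.12: furniture, £150.00 or more → 8% → £39.5296
Smartwatch £327.56: consumer electronics → 8.5% → £27.8426
Extension cord £14.38: general merchandise → 6% → £0.8628
Canvas tote bag £25.02: general merchandise → 6% → £1.5012
Bookshelf £97.52: furniture, under £150.00 → 3.25% → £3.1694
Phone case £43.77: general merchandise → 6% → £2.6262
Unrounded tax sum = £75.5318 → £75.53

£75.53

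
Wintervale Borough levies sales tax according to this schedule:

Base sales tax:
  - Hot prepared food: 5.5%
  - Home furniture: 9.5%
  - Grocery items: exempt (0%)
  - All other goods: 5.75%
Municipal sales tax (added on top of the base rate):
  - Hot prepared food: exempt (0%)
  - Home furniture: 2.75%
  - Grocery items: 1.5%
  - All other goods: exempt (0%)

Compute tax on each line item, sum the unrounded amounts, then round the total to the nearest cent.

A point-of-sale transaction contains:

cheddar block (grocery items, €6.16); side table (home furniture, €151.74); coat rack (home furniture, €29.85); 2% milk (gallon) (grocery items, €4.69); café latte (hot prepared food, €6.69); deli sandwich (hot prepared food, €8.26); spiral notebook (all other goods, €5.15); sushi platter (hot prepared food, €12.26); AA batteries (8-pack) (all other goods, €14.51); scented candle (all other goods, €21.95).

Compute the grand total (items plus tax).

Cheddar block €6.16: grocery items → 0% + 1.5% municipal = 1.5% → €0.0924
Side table €151.74: home furniture → 9.5% + 2.75% municipal = 12.25% → €18.58815
Coat rack €29.85: home furniture → 9.5% + 2.75% municipal = 12.25% → €3.656625
2% milk (gallon) €4.69: grocery items → 0% + 1.5% municipal = 1.5% → €0.07035
Café latte €6.69: hot prepared food → 5.5% + 0% municipal = 5.5% → €0.36795
Deli sandwich €8.26: hot prepared food → 5.5% + 0% municipal = 5.5% → €0.4543
Spiral notebook €5.15: all other goods → 5.75% + 0% municipal = 5.75% → €0.296125
Sushi platter €12.26: hot prepared food → 5.5% + 0% municipal = 5.5% → €0.6743
AA batteries (8-pack) €14.51: all other goods → 5.75% + 0% municipal = 5.75% → €0.834325
Scented candle €21.95: all other goods → 5.75% + 0% municipal = 5.75% → €1.262125
Subtotal = €261.26; unrounded tax = €26.29665 → €26.30; total due = €287.56

€287.56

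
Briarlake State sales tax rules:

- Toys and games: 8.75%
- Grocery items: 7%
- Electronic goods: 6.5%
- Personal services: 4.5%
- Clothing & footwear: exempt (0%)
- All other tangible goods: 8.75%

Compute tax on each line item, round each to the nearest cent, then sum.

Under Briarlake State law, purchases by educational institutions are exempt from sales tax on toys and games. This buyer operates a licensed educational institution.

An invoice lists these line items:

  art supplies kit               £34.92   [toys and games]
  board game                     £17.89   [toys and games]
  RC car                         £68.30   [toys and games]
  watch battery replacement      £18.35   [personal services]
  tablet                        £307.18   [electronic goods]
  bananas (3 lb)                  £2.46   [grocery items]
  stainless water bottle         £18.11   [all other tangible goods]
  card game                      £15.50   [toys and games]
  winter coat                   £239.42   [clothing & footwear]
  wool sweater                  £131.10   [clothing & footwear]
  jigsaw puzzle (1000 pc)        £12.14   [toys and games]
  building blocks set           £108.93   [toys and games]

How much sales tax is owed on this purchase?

£22.55

Art supplies kit £34.92: toys and games, buyer-exempt → 0% → £0.00
Board game £17.89: toys and games, buyer-exempt → 0% → £0.00
RC car £68.30: toys and games, buyer-exempt → 0% → £0.00
Watch battery replacement £18.35: personal services → 4.5% → £0.83
Tablet £307.18: electronic goods → 6.5% → £19.97
Bananas (3 lb) £2.46: grocery items → 7% → £0.17
Stainless water bottle £18.11: all other tangible goods → 8.75% → £1.58
Card game £15.50: toys and games, buyer-exempt → 0% → £0.00
Winter coat £239.42: clothing & footwear → 0% → £0.00
Wool sweater £131.10: clothing & footwear → 0% → £0.00
Jigsaw puzzle (1000 pc) £12.14: toys and games, buyer-exempt → 0% → £0.00
Building blocks set £108.93: toys and games, buyer-exempt → 0% → £0.00
Total tax = £0.83 + £19.97 + £0.17 + £1.58 = £22.55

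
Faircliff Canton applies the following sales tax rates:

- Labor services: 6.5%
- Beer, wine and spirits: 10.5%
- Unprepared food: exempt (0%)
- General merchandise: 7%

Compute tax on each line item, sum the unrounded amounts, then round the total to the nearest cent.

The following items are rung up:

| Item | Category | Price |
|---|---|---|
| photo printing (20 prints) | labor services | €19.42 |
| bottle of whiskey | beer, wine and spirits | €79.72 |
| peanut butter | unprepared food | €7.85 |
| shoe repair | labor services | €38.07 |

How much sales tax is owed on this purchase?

Photo printing (20 prints) €19.42: labor services → 6.5% → €1.2623
Bottle of whiskey €79.72: beer, wine and spirits → 10.5% → €8.3706
Peanut butter €7.85: unprepared food → 0% → €0.00
Shoe repair €38.07: labor services → 6.5% → €2.47455
Unrounded tax sum = €12.10745 → €12.11

€12.11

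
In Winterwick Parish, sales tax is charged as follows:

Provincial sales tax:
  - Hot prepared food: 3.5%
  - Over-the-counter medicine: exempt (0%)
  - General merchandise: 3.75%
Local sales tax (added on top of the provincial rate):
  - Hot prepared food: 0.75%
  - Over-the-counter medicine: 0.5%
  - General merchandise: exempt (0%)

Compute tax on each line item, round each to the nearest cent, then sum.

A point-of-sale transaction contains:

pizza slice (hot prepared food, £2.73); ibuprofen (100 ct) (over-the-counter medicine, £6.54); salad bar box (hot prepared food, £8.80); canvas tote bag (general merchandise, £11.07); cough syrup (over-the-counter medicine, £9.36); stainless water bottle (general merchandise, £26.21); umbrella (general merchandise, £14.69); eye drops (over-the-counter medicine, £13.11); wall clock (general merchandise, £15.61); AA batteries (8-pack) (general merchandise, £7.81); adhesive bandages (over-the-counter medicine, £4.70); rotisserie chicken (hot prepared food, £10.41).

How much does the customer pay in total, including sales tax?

£134.97

Pizza slice £2.73: hot prepared food → 3.5% + 0.75% local = 4.25% → £0.12
Ibuprofen (100 ct) £6.54: over-the-counter medicine → 0% + 0.5% local = 0.5% → £0.03
Salad bar box £8.80: hot prepared food → 3.5% + 0.75% local = 4.25% → £0.37
Canvas tote bag £11.07: general merchandise → 3.75% + 0% local = 3.75% → £0.42
Cough syrup £9.36: over-the-counter medicine → 0% + 0.5% local = 0.5% → £0.05
Stainless water bottle £26.21: general merchandise → 3.75% + 0% local = 3.75% → £0.98
Umbrella £14.69: general merchandise → 3.75% + 0% local = 3.75% → £0.55
Eye drops £13.11: over-the-counter medicine → 0% + 0.5% local = 0.5% → £0.07
Wall clock £15.61: general merchandise → 3.75% + 0% local = 3.75% → £0.59
AA batteries (8-pack) £7.81: general merchandise → 3.75% + 0% local = 3.75% → £0.29
Adhesive bandages £4.70: over-the-counter medicine → 0% + 0.5% local = 0.5% → £0.02
Rotisserie chicken £10.41: hot prepared food → 3.5% + 0.75% local = 4.25% → £0.44
Subtotal = £131.04; tax = £3.93; total due = £134.97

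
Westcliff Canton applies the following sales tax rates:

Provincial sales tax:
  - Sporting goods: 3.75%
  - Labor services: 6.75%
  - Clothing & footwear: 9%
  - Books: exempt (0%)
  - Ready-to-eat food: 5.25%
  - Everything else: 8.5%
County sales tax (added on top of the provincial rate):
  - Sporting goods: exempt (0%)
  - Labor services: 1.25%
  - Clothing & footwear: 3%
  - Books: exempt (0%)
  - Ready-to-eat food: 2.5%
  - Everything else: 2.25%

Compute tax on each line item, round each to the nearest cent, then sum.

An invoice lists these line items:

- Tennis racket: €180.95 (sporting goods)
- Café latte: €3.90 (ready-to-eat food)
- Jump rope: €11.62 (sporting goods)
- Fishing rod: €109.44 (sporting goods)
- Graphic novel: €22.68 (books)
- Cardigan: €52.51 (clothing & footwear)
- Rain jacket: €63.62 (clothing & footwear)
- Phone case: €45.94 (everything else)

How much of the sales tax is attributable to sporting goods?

€11.33

Tennis racket €180.95: sporting goods → 3.75% + 0% county = 3.75% → €6.79
Jump rope €11.62: sporting goods → 3.75% + 0% county = 3.75% → €0.44
Fishing rod €109.44: sporting goods → 3.75% + 0% county = 3.75% → €4.10
Tax on sporting goods = €6.79 + €0.44 + €4.10 = €11.33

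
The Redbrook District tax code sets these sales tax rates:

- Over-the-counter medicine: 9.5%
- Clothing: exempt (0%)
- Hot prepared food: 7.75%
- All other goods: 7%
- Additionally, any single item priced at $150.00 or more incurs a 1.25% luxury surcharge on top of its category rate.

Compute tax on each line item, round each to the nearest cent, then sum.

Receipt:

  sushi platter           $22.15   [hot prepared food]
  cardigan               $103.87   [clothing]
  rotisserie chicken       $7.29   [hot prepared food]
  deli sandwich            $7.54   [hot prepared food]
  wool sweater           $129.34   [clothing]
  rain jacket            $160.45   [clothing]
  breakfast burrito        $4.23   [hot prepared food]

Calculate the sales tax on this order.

$5.20

Sushi platter $22.15: hot prepared food → 7.75% → $1.72
Cardigan $103.87: clothing → 0% → $0.00
Rotisserie chicken $7.29: hot prepared food → 7.75% → $0.56
Deli sandwich $7.54: hot prepared food → 7.75% → $0.58
Wool sweater $129.34: clothing → 0% → $0.00
Rain jacket $160.45: clothing → 0% + 1.25% surcharge = 1.25% → $2.01
Breakfast burrito $4.23: hot prepared food → 7.75% → $0.33
Total tax = $1.72 + $0.56 + $0.58 + $2.01 + $0.33 = $5.20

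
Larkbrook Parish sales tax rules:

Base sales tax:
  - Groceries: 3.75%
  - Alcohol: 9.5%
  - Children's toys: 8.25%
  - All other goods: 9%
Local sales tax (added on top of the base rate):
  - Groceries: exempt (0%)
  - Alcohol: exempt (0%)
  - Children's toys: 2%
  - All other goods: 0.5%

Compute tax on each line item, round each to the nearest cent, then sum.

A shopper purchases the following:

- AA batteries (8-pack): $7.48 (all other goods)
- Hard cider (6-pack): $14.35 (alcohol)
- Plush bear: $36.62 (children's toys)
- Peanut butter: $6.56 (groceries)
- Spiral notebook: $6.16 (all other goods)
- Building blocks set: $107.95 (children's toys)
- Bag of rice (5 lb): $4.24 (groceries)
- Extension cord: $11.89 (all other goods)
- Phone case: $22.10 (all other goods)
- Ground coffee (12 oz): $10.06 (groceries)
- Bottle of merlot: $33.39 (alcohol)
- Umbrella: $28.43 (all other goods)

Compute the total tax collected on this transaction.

$27.36

AA batteries (8-pack) $7.48: all other goods → 9% + 0.5% local = 9.5% → $0.71
Hard cider (6-pack) $14.35: alcohol → 9.5% + 0% local = 9.5% → $1.36
Plush bear $36.62: children's toys → 8.25% + 2% local = 10.25% → $3.75
Peanut butter $6.56: groceries → 3.75% + 0% local = 3.75% → $0.25
Spiral notebook $6.16: all other goods → 9% + 0.5% local = 9.5% → $0.59
Building blocks set $107.95: children's toys → 8.25% + 2% local = 10.25% → $11.06
Bag of rice (5 lb) $4.24: groceries → 3.75% + 0% local = 3.75% → $0.16
Extension cord $11.89: all other goods → 9% + 0.5% local = 9.5% → $1.13
Phone case $22.10: all other goods → 9% + 0.5% local = 9.5% → $2.10
Ground coffee (12 oz) $10.06: groceries → 3.75% + 0% local = 3.75% → $0.38
Bottle of merlot $33.39: alcohol → 9.5% + 0% local = 9.5% → $3.17
Umbrella $28.43: all other goods → 9% + 0.5% local = 9.5% → $2.70
Total tax = $0.71 + $1.36 + $3.75 + $0.25 + $0.59 + $11.06 + $0.16 + $1.13 + $2.10 + $0.38 + $3.17 + $2.70 = $27.36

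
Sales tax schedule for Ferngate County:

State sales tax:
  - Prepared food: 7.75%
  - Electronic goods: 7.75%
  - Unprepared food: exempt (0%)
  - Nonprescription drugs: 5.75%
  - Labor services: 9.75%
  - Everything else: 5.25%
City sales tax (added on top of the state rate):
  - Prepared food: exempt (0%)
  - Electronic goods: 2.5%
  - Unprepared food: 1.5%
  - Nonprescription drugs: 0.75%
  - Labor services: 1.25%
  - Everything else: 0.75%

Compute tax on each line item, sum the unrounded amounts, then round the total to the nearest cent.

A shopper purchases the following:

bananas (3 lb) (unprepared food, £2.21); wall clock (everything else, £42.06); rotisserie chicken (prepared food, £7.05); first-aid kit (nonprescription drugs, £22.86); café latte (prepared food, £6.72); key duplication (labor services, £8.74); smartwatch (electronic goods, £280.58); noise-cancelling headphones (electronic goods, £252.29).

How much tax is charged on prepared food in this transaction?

Rotisserie chicken £7.05: prepared food → 7.75% + 0% city = 7.75% → £0.546375
Café latte £6.72: prepared food → 7.75% + 0% city = 7.75% → £0.5208
Tax on prepared food: unrounded sum = £1.067175 → £1.07

£1.07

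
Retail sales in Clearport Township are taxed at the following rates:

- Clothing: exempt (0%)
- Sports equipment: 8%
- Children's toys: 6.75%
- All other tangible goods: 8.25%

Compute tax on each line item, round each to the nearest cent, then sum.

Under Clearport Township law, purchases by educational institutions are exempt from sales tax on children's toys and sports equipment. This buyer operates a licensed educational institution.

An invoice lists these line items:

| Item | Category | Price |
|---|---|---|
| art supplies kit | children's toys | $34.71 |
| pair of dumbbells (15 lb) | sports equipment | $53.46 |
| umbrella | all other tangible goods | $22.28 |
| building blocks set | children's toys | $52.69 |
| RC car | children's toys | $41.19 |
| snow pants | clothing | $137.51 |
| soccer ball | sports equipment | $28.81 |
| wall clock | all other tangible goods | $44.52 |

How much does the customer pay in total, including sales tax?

$420.68

Art supplies kit $34.71: children's toys, buyer-exempt → 0% → $0.00
Pair of dumbbells (15 lb) $53.46: sports equipment, buyer-exempt → 0% → $0.00
Umbrella $22.28: all other tangible goods → 8.25% → $1.84
Building blocks set $52.69: children's toys, buyer-exempt → 0% → $0.00
RC car $41.19: children's toys, buyer-exempt → 0% → $0.00
Snow pants $137.51: clothing → 0% → $0.00
Soccer ball $28.81: sports equipment, buyer-exempt → 0% → $0.00
Wall clock $44.52: all other tangible goods → 8.25% → $3.67
Subtotal = $415.17; tax = $5.51; total due = $420.68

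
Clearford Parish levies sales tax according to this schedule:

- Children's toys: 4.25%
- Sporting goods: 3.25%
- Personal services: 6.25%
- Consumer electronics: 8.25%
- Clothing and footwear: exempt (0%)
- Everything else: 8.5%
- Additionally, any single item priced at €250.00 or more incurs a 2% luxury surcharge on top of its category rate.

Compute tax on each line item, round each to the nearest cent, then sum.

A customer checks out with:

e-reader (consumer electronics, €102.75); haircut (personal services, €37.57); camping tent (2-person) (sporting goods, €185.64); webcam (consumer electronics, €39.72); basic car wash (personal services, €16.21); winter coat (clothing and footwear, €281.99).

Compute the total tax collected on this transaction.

E-reader €102.75: consumer electronics → 8.25% → €8.48
Haircut €37.57: personal services → 6.25% → €2.35
Camping tent (2-person) €185.64: sporting goods → 3.25% → €6.03
Webcam €39.72: consumer electronics → 8.25% → €3.28
Basic car wash €16.21: personal services → 6.25% → €1.01
Winter coat €281.99: clothing and footwear → 0% + 2% surcharge = 2% → €5.64
Total tax = €8.48 + €2.35 + €6.03 + €3.28 + €1.01 + €5.64 = €26.79

€26.79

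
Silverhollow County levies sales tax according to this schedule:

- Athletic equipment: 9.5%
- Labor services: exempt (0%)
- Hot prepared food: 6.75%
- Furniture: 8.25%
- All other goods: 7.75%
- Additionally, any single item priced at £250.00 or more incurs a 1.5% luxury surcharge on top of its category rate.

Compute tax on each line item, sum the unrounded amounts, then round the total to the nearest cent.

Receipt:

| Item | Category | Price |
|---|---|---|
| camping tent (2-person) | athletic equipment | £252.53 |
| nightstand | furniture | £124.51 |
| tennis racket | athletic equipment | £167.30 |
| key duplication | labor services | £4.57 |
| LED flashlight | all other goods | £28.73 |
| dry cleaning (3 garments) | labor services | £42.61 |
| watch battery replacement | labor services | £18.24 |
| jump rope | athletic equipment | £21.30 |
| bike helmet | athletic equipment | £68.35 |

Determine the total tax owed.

£64.69

Camping tent (2-person) £252.53: athletic equipment → 9.5% + 1.5% surcharge = 11% → £27.7783
Nightstand £124.51: furniture → 8.25% → £10.272075
Tennis racket £167.30: athletic equipment → 9.5% → £15.8935
Key duplication £4.57: labor services → 0% → £0.00
LED flashlight £28.73: all other goods → 7.75% → £2.226575
Dry cleaning (3 garments) £42.61: labor services → 0% → £0.00
Watch battery replacement £18.24: labor services → 0% → £0.00
Jump rope £21.30: athletic equipment → 9.5% → £2.0235
Bike helmet £68.35: athletic equipment → 9.5% → £6.49325
Unrounded tax sum = £64.6872 → £64.69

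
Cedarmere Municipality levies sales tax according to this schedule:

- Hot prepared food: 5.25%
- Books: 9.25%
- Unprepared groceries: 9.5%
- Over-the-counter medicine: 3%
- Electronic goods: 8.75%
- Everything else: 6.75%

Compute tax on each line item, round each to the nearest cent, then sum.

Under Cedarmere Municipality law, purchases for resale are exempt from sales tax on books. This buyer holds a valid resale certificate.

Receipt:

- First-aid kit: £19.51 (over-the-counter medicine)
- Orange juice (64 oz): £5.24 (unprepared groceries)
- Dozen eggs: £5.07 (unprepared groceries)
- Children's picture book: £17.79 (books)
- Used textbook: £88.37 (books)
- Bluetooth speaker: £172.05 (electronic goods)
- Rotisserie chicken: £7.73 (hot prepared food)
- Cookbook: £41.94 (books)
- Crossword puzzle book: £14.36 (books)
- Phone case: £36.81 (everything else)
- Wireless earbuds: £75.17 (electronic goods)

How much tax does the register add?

First-aid kit £19.51: over-the-counter medicine → 3% → £0.59
Orange juice (64 oz) £5.24: unprepared groceries → 9.5% → £0.50
Dozen eggs £5.07: unprepared groceries → 9.5% → £0.48
Children's picture book £17.79: books, buyer-exempt → 0% → £0.00
Used textbook £88.37: books, buyer-exempt → 0% → £0.00
Bluetooth speaker £172.05: electronic goods → 8.75% → £15.05
Rotisserie chicken £7.73: hot prepared food → 5.25% → £0.41
Cookbook £41.94: books, buyer-exempt → 0% → £0.00
Crossword puzzle book £14.36: books, buyer-exempt → 0% → £0.00
Phone case £36.81: everything else → 6.75% → £2.48
Wireless earbuds £75.17: electronic goods → 8.75% → £6.58
Total tax = £0.59 + £0.50 + £0.48 + £15.05 + £0.41 + £2.48 + £6.58 = £26.09

£26.09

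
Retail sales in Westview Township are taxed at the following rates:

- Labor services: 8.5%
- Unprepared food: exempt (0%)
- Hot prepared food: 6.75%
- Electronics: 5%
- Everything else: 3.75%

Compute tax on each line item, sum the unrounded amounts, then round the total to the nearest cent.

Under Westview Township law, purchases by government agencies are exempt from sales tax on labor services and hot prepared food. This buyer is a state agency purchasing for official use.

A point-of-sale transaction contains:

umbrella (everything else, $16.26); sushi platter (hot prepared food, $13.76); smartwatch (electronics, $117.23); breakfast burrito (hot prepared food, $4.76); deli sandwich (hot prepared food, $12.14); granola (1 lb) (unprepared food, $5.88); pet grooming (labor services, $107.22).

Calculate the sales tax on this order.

Umbrella $16.26: everything else → 3.75% → $0.60975
Sushi platter $13.76: hot prepared food, buyer-exempt → 0% → $0.00
Smartwatch $117.23: electronics → 5% → $5.8615
Breakfast burrito $4.76: hot prepared food, buyer-exempt → 0% → $0.00
Deli sandwich $12.14: hot prepared food, buyer-exempt → 0% → $0.00
Granola (1 lb) $5.88: unprepared food → 0% → $0.00
Pet grooming $107.22: labor services, buyer-exempt → 0% → $0.00
Unrounded tax sum = $6.47125 → $6.47

$6.47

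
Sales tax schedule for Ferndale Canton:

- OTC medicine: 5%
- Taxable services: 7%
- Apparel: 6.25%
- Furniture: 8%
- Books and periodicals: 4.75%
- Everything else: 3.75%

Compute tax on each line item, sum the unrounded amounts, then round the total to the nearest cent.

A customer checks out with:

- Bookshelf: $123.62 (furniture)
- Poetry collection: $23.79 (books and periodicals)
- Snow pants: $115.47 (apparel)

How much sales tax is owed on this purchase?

$18.24

Bookshelf $123.62: furniture → 8% → $9.8896
Poetry collection $23.79: books and periodicals → 4.75% → $1.130025
Snow pants $115.47: apparel → 6.25% → $7.216875
Unrounded tax sum = $18.2365 → $18.24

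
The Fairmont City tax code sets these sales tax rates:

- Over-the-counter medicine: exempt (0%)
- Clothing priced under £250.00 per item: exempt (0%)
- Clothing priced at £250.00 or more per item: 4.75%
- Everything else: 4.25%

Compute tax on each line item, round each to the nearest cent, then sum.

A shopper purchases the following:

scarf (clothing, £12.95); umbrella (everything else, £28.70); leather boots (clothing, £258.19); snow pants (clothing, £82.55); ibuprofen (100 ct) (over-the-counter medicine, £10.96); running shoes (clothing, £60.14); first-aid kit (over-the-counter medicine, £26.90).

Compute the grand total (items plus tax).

Scarf £12.95: clothing, under £250.00 → 0% → £0.00
Umbrella £28.70: everything else → 4.25% → £1.22
Leather boots £258.19: clothing, £250.00 or more → 4.75% → £12.26
Snow pants £82.55: clothing, under £250.00 → 0% → £0.00
Ibuprofen (100 ct) £10.96: over-the-counter medicine → 0% → £0.00
Running shoes £60.14: clothing, under £250.00 → 0% → £0.00
First-aid kit £26.90: over-the-counter medicine → 0% → £0.00
Subtotal = £480.39; tax = £13.48; total due = £493.87

£493.87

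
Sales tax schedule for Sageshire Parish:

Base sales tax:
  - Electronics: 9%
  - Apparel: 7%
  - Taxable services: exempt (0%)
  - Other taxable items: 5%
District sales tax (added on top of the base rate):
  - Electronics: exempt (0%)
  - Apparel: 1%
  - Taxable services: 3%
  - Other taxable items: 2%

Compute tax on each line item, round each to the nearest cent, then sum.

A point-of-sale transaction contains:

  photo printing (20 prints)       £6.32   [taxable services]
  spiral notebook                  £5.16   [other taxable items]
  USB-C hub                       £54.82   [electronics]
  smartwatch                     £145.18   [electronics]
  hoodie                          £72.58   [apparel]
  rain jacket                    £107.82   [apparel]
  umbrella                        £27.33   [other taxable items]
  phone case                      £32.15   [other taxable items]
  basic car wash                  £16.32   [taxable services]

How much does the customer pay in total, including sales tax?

£505.32

Photo printing (20 prints) £6.32: taxable services → 0% + 3% district = 3% → £0.19
Spiral notebook £5.16: other taxable items → 5% + 2% district = 7% → £0.36
USB-C hub £54.82: electronics → 9% + 0% district = 9% → £4.93
Smartwatch £145.18: electronics → 9% + 0% district = 9% → £13.07
Hoodie £72.58: apparel → 7% + 1% district = 8% → £5.81
Rain jacket £107.82: apparel → 7% + 1% district = 8% → £8.63
Umbrella £27.33: other taxable items → 5% + 2% district = 7% → £1.91
Phone case £32.15: other taxable items → 5% + 2% district = 7% → £2.25
Basic car wash £16.32: taxable services → 0% + 3% district = 3% → £0.49
Subtotal = £467.68; tax = £37.64; total due = £505.32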